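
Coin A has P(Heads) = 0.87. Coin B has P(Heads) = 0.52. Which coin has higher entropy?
B

For binary distributions, entropy is maximized at p=0.5 and decreases as p moves toward 0 or 1.

H(A) = H(0.87) = 0.5574 bits
H(B) = H(0.52) = 0.9988 bits

Distribution B (p=0.52) is closer to uniform (p=0.5), so it has higher entropy.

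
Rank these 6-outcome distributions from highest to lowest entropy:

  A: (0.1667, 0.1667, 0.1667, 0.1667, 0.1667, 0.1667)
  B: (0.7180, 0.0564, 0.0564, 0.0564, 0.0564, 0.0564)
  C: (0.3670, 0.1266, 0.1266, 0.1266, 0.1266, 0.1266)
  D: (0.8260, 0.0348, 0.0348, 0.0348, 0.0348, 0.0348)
A > C > B > D

Key insight: Entropy is maximized by uniform distributions and minimized by concentrated distributions.

Entropies:
  H(A) = 2.5850 bits
  H(B) = 1.5129 bits
  H(C) = 2.4181 bits
  H(D) = 1.0708 bits

Ranking: A > C > B > D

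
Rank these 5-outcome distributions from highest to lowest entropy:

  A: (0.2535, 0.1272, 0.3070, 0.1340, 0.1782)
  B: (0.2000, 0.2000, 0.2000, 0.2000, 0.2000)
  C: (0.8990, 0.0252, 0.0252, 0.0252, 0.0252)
B > A > C

Key insight: Entropy is maximized by uniform distributions and minimized by concentrated distributions.

- Uniform distributions have maximum entropy log₂(5) = 2.3219 bits
- The more "peaked" or concentrated a distribution, the lower its entropy

Entropies:
  H(A) = 2.2354 bits
  H(B) = 2.3219 bits
  H(C) = 0.6742 bits

Ranking: B > A > C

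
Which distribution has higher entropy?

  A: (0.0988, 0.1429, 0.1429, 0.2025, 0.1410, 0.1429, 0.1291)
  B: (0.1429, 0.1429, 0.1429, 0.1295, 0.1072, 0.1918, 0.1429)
B

Both distributions are close to uniform, making this a harder comparison.

H(A) = 2.7794 bits
H(B) = 2.7885 bits

The distribution closer to uniform has higher entropy.
Answer: B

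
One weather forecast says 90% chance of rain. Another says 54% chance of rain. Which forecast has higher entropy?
54% forecast

Treat each forecast as a Bernoulli distribution. Binary entropy is maximized at p=0.5 and falls off symmetrically toward 0 or 1. The 54% forecast is closer to 50%, so it is more uncertain. H(90%) ≈ 0.469 bits, H(54%) ≈ 0.995 bits.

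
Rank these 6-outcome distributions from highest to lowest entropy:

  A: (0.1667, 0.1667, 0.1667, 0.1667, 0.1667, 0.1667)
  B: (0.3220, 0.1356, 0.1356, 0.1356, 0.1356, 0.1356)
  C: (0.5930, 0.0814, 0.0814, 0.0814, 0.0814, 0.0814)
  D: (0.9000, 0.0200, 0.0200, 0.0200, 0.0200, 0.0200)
A > B > C > D

Key insight: Entropy is maximized by uniform distributions and minimized by concentrated distributions.

Entropies:
  H(A) = 2.5850 bits
  H(B) = 2.4808 bits
  H(C) = 1.9199 bits
  H(D) = 0.7012 bits

Ranking: A > B > C > D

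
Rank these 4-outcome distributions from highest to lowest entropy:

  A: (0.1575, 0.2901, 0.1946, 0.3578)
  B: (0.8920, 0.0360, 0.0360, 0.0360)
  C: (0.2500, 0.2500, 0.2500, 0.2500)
C > A > B

Key insight: Entropy is maximized by uniform distributions and minimized by concentrated distributions.

- Uniform distributions have maximum entropy log₂(4) = 2.0000 bits
- The more "peaked" or concentrated a distribution, the lower its entropy

Entropies:
  H(A) = 1.9280 bits
  H(B) = 0.6650 bits
  H(C) = 2.0000 bits

Ranking: C > A > B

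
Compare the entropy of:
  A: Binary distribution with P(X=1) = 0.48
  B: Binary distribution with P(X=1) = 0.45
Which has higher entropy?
A

For binary distributions, entropy is maximized at p=0.5 and decreases as p moves toward 0 or 1.

H(A) = H(0.48) = 0.9988 bits
H(B) = H(0.45) = 0.9928 bits

Distribution A (p=0.48) is closer to uniform (p=0.5), so it has higher entropy.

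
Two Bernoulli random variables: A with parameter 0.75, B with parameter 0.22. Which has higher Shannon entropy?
A

For binary distributions, entropy is maximized at p=0.5 and decreases as p moves toward 0 or 1.

H(A) = H(0.75) = 0.8113 bits
H(B) = H(0.22) = 0.7602 bits

Distribution A (p=0.75) is closer to uniform (p=0.5), so it has higher entropy.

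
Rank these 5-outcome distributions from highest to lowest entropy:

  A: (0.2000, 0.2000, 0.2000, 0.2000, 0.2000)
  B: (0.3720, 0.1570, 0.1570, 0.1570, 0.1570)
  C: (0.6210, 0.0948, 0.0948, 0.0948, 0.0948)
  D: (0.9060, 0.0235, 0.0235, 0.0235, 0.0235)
A > B > C > D

Key insight: Entropy is maximized by uniform distributions and minimized by concentrated distributions.

Entropies:
  H(A) = 2.3219 bits
  H(B) = 2.2082 bits
  H(C) = 1.7153 bits
  H(D) = 0.6377 bits

Ranking: A > B > C > D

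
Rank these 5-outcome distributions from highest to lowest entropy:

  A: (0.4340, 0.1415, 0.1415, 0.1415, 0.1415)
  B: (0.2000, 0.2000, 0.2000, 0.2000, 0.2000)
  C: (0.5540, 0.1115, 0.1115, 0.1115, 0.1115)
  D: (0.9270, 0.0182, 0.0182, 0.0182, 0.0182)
B > A > C > D

Key insight: Entropy is maximized by uniform distributions and minimized by concentrated distributions.

Entropies:
  H(A) = 2.1194 bits
  H(B) = 2.3219 bits
  H(C) = 1.8836 bits
  H(D) = 0.5230 bits

Ranking: B > A > C > D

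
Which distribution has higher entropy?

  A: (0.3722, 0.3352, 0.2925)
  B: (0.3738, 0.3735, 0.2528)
A

Both distributions are close to uniform, making this a harder comparison.

H(A) = 1.5780 bits
H(B) = 1.5629 bits

The distribution closer to uniform has higher entropy.
Answer: A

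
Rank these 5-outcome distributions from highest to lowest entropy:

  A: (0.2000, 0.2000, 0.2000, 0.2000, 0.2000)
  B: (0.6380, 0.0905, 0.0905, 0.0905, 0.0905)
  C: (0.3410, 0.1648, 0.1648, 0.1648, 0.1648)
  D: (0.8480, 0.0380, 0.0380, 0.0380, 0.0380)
A > C > B > D

Key insight: Entropy is maximized by uniform distributions and minimized by concentrated distributions.

Entropies:
  H(A) = 2.3219 bits
  H(B) = 1.6683 bits
  H(C) = 2.2438 bits
  H(D) = 0.9188 bits

Ranking: A > C > B > D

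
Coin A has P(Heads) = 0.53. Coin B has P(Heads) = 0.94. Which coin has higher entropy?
A

For binary distributions, entropy is maximized at p=0.5 and decreases as p moves toward 0 or 1.

H(A) = H(0.53) = 0.9974 bits
H(B) = H(0.94) = 0.3274 bits

Distribution A (p=0.53) is closer to uniform (p=0.5), so it has higher entropy.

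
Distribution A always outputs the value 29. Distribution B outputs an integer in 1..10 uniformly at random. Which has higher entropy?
B

A is deterministic, so H(A) = 0. B is uniform over 10 outcomes, so H(B) = log₂(10) = 3.322 bits. Any distribution with genuine randomness has higher entropy than a deterministic one.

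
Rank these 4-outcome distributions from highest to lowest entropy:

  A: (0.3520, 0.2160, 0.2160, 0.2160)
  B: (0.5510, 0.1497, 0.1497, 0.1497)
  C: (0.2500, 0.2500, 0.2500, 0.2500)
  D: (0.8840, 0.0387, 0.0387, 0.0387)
C > A > B > D

Key insight: Entropy is maximized by uniform distributions and minimized by concentrated distributions.

Entropies:
  H(A) = 1.9629 bits
  H(B) = 1.7041 bits
  H(C) = 2.0000 bits
  H(D) = 0.7016 bits

Ranking: C > A > B > D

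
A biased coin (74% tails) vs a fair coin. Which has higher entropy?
Fair coin

The fair coin is uniform (p=0.5), maximizing binary entropy at 1 bit. The biased coin has H(0.74) ≈ 0.827 bits — its outcome is more predictable, so its entropy is lower.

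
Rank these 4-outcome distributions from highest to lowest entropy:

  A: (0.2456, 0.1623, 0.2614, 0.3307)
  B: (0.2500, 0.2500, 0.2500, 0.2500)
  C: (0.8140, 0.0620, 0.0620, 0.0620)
B > A > C

Key insight: Entropy is maximized by uniform distributions and minimized by concentrated distributions.

- Uniform distributions have maximum entropy log₂(4) = 2.0000 bits
- The more "peaked" or concentrated a distribution, the lower its entropy

Entropies:
  H(A) = 1.9572 bits
  H(B) = 2.0000 bits
  H(C) = 0.9878 bits

Ranking: B > A > C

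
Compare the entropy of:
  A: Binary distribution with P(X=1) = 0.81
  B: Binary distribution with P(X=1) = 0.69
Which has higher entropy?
B

For binary distributions, entropy is maximized at p=0.5 and decreases as p moves toward 0 or 1.

H(A) = H(0.81) = 0.7015 bits
H(B) = H(0.69) = 0.8932 bits

Distribution B (p=0.69) is closer to uniform (p=0.5), so it has higher entropy.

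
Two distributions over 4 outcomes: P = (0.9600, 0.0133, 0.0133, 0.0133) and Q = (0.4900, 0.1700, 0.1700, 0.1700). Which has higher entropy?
Q

P is highly concentrated on one outcome (96%), making it nearly deterministic. Q spreads its mass more evenly (max 49%). The more spread-out distribution has higher entropy: H(P) ≈ 0.306 bits, H(Q) ≈ 1.808 bits.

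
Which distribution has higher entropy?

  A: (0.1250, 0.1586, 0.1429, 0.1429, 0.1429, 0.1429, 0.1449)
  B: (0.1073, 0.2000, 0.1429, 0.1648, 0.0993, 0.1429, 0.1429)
A

Both distributions are close to uniform, making this a harder comparison.

H(A) = 2.8044 bits
H(B) = 2.7727 bits

The distribution closer to uniform has higher entropy.
Answer: A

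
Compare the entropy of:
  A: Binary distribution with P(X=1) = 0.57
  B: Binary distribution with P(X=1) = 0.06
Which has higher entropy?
A

For binary distributions, entropy is maximized at p=0.5 and decreases as p moves toward 0 or 1.

H(A) = H(0.57) = 0.9858 bits
H(B) = H(0.06) = 0.3274 bits

Distribution A (p=0.57) is closer to uniform (p=0.5), so it has higher entropy.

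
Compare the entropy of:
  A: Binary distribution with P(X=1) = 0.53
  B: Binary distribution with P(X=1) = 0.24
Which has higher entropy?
A

For binary distributions, entropy is maximized at p=0.5 and decreases as p moves toward 0 or 1.

H(A) = H(0.53) = 0.9974 bits
H(B) = H(0.24) = 0.7950 bits

Distribution A (p=0.53) is closer to uniform (p=0.5), so it has higher entropy.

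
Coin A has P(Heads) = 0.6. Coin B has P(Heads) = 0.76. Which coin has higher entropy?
A

For binary distributions, entropy is maximized at p=0.5 and decreases as p moves toward 0 or 1.

H(A) = H(0.6) = 0.9710 bits
H(B) = H(0.76) = 0.7950 bits

Distribution A (p=0.6) is closer to uniform (p=0.5), so it has higher entropy.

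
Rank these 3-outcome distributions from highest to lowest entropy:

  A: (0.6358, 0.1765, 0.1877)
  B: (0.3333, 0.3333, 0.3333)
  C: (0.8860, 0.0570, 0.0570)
B > A > C

Key insight: Entropy is maximized by uniform distributions and minimized by concentrated distributions.

- Uniform distributions have maximum entropy log₂(3) = 1.5850 bits
- The more "peaked" or concentrated a distribution, the lower its entropy

Entropies:
  H(A) = 1.3101 bits
  H(B) = 1.5850 bits
  H(C) = 0.6259 bits

Ranking: B > A > C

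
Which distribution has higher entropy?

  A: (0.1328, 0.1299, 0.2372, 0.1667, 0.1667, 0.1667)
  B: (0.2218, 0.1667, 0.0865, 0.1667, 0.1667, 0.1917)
A

Both distributions are close to uniform, making this a harder comparison.

H(A) = 2.5543 bits
H(B) = 2.5366 bits

The distribution closer to uniform has higher entropy.
Answer: A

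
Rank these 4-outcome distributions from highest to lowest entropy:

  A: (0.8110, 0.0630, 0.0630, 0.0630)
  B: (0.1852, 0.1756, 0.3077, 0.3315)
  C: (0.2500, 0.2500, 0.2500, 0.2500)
C > B > A

Key insight: Entropy is maximized by uniform distributions and minimized by concentrated distributions.

- Uniform distributions have maximum entropy log₂(4) = 2.0000 bits
- The more "peaked" or concentrated a distribution, the lower its entropy

Entropies:
  H(A) = 0.9989 bits
  H(B) = 1.9426 bits
  H(C) = 2.0000 bits

Ranking: C > B > A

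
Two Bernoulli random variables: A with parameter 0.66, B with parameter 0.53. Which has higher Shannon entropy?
B

For binary distributions, entropy is maximized at p=0.5 and decreases as p moves toward 0 or 1.

H(A) = H(0.66) = 0.9248 bits
H(B) = H(0.53) = 0.9974 bits

Distribution B (p=0.53) is closer to uniform (p=0.5), so it has higher entropy.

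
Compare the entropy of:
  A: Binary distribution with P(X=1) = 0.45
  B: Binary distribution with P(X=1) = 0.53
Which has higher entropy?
B

For binary distributions, entropy is maximized at p=0.5 and decreases as p moves toward 0 or 1.

H(A) = H(0.45) = 0.9928 bits
H(B) = H(0.53) = 0.9974 bits

Distribution B (p=0.53) is closer to uniform (p=0.5), so it has higher entropy.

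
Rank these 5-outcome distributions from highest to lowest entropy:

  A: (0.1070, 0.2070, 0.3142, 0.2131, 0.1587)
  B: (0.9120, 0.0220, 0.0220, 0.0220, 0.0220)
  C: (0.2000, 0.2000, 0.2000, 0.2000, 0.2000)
C > A > B

Key insight: Entropy is maximized by uniform distributions and minimized by concentrated distributions.

- Uniform distributions have maximum entropy log₂(5) = 2.3219 bits
- The more "peaked" or concentrated a distribution, the lower its entropy

Entropies:
  H(A) = 2.2369 bits
  H(B) = 0.6058 bits
  H(C) = 2.3219 bits

Ranking: C > A > B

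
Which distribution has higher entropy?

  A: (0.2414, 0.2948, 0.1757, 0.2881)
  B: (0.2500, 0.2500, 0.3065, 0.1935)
B

Both distributions are close to uniform, making this a harder comparison.

H(A) = 1.9725 bits
H(B) = 1.9814 bits

The distribution closer to uniform has higher entropy.
Answer: B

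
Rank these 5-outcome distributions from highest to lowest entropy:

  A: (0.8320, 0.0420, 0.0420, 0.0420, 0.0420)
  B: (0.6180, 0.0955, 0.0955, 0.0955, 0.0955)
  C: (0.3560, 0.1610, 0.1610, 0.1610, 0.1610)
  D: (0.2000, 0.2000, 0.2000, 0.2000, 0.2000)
D > C > B > A

Key insight: Entropy is maximized by uniform distributions and minimized by concentrated distributions.

Entropies:
  H(A) = 0.9891 bits
  H(B) = 1.7234 bits
  H(C) = 2.2273 bits
  H(D) = 2.3219 bits

Ranking: D > C > B > A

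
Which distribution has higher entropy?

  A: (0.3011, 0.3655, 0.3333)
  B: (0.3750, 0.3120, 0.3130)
A

Both distributions are close to uniform, making this a harder comparison.

H(A) = 1.5805 bits
H(B) = 1.5794 bits

The distribution closer to uniform has higher entropy.
Answer: A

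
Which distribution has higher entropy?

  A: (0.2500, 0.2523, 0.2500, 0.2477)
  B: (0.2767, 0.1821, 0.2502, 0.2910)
A

Both distributions are close to uniform, making this a harder comparison.

H(A) = 2.0000 bits
H(B) = 1.9787 bits

The distribution closer to uniform has higher entropy.
Answer: A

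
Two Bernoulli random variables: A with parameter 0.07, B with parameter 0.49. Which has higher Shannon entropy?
B

For binary distributions, entropy is maximized at p=0.5 and decreases as p moves toward 0 or 1.

H(A) = H(0.07) = 0.3659 bits
H(B) = H(0.49) = 0.9997 bits

Distribution B (p=0.49) is closer to uniform (p=0.5), so it has higher entropy.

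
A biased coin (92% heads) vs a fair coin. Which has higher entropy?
Fair coin

The fair coin is uniform (p=0.5), maximizing binary entropy at 1 bit. The biased coin has H(0.92) ≈ 0.402 bits — its outcome is more predictable, so its entropy is lower.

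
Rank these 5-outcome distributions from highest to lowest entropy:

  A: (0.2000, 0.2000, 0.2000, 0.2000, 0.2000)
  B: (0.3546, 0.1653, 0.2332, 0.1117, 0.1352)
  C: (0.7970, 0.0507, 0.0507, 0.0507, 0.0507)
A > B > C

Key insight: Entropy is maximized by uniform distributions and minimized by concentrated distributions.

- Uniform distributions have maximum entropy log₂(5) = 2.3219 bits
- The more "peaked" or concentrated a distribution, the lower its entropy

Entropies:
  H(A) = 2.3219 bits
  H(B) = 2.1930 bits
  H(C) = 1.1339 bits

Ranking: A > B > C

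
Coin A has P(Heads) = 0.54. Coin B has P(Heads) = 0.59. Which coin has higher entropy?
A

For binary distributions, entropy is maximized at p=0.5 and decreases as p moves toward 0 or 1.

H(A) = H(0.54) = 0.9954 bits
H(B) = H(0.59) = 0.9765 bits

Distribution A (p=0.54) is closer to uniform (p=0.5), so it has higher entropy.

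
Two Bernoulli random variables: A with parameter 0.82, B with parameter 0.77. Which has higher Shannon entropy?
B

For binary distributions, entropy is maximized at p=0.5 and decreases as p moves toward 0 or 1.

H(A) = H(0.82) = 0.6801 bits
H(B) = H(0.77) = 0.7780 bits

Distribution B (p=0.77) is closer to uniform (p=0.5), so it has higher entropy.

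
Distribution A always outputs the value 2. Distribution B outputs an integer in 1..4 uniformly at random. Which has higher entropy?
B

A is deterministic, so H(A) = 0. B is uniform over 4 outcomes, so H(B) = log₂(4) = 2.000 bits. Any distribution with genuine randomness has higher entropy than a deterministic one.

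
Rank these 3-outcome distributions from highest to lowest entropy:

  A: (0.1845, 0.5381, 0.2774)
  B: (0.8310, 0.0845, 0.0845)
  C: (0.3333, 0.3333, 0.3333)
C > A > B

Key insight: Entropy is maximized by uniform distributions and minimized by concentrated distributions.

- Uniform distributions have maximum entropy log₂(3) = 1.5850 bits
- The more "peaked" or concentrated a distribution, the lower its entropy

Entropies:
  H(A) = 1.4442 bits
  H(B) = 0.8244 bits
  H(C) = 1.5850 bits

Ranking: C > A > B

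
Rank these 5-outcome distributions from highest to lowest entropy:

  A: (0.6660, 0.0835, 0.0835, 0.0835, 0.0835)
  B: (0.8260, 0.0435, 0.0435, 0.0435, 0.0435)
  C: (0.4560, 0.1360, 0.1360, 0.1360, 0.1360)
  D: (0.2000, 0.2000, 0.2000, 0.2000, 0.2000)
D > C > A > B

Key insight: Entropy is maximized by uniform distributions and minimized by concentrated distributions.

Entropies:
  H(A) = 1.5870 bits
  H(B) = 1.0148 bits
  H(C) = 2.0824 bits
  H(D) = 2.3219 bits

Ranking: D > C > A > B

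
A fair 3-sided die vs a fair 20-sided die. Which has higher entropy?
20-sided die

Both are uniform distributions; for uniform over n outcomes, H = log₂(n). H(3-sided) = log₂(3) = 1.585 bits and H(20-sided) = log₂(20) = 4.322 bits. More outcomes in a uniform distribution means higher entropy.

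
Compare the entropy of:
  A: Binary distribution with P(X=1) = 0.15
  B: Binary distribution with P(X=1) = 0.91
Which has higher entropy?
A

For binary distributions, entropy is maximized at p=0.5 and decreases as p moves toward 0 or 1.

H(A) = H(0.15) = 0.6098 bits
H(B) = H(0.91) = 0.4365 bits

Distribution A (p=0.15) is closer to uniform (p=0.5), so it has higher entropy.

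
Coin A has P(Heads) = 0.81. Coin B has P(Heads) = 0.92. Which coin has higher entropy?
A

For binary distributions, entropy is maximized at p=0.5 and decreases as p moves toward 0 or 1.

H(A) = H(0.81) = 0.7015 bits
H(B) = H(0.92) = 0.4022 bits

Distribution A (p=0.81) is closer to uniform (p=0.5), so it has higher entropy.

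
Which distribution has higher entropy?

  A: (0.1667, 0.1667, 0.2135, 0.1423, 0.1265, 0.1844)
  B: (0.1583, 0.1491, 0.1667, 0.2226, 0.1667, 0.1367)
B

Both distributions are close to uniform, making this a harder comparison.

H(A) = 2.5646 bits
H(B) = 2.5669 bits

The distribution closer to uniform has higher entropy.
Answer: B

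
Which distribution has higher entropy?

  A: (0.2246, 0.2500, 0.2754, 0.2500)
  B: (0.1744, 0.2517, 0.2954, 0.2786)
A

Both distributions are close to uniform, making this a harder comparison.

H(A) = 1.9963 bits
H(B) = 1.9736 bits

The distribution closer to uniform has higher entropy.
Answer: A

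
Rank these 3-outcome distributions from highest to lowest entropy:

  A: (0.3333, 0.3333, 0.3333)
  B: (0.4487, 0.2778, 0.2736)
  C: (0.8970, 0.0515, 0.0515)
A > B > C

Key insight: Entropy is maximized by uniform distributions and minimized by concentrated distributions.

- Uniform distributions have maximum entropy log₂(3) = 1.5850 bits
- The more "peaked" or concentrated a distribution, the lower its entropy

Entropies:
  H(A) = 1.5850 bits
  H(B) = 1.5437 bits
  H(C) = 0.5814 bits

Ranking: A > B > C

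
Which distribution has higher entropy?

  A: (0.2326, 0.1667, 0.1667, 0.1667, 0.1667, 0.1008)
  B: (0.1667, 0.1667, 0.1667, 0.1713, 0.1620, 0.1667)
B

Both distributions are close to uniform, making this a harder comparison.

H(A) = 2.5463 bits
H(B) = 2.5848 bits

The distribution closer to uniform has higher entropy.
Answer: B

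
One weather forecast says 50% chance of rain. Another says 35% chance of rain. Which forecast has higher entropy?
50% forecast

Treat each forecast as a Bernoulli distribution. Binary entropy is maximized at p=0.5 and falls off symmetrically toward 0 or 1. The 50% forecast is closer to 50%, so it is more uncertain. H(50%) ≈ 1.000 bits, H(35%) ≈ 0.934 bits.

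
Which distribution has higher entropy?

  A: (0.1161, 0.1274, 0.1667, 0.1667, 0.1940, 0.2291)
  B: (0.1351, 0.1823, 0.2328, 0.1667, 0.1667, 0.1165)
B

Both distributions are close to uniform, making this a harder comparison.

H(A) = 2.5472 bits
H(B) = 2.5503 bits

The distribution closer to uniform has higher entropy.
Answer: B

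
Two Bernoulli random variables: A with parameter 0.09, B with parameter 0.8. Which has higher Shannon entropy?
B

For binary distributions, entropy is maximized at p=0.5 and decreases as p moves toward 0 or 1.

H(A) = H(0.09) = 0.4365 bits
H(B) = H(0.8) = 0.7219 bits

Distribution B (p=0.8) is closer to uniform (p=0.5), so it has higher entropy.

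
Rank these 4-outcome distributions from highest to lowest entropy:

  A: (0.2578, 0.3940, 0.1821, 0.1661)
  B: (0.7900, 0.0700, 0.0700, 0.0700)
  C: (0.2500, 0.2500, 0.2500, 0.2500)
C > A > B

Key insight: Entropy is maximized by uniform distributions and minimized by concentrated distributions.

- Uniform distributions have maximum entropy log₂(4) = 2.0000 bits
- The more "peaked" or concentrated a distribution, the lower its entropy

Entropies:
  H(A) = 1.9112 bits
  H(B) = 1.0743 bits
  H(C) = 2.0000 bits

Ranking: C > A > B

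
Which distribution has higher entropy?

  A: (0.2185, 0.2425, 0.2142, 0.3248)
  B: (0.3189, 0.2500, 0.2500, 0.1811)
A

Both distributions are close to uniform, making this a harder comparison.

H(A) = 1.9782 bits
H(B) = 1.9722 bits

The distribution closer to uniform has higher entropy.
Answer: A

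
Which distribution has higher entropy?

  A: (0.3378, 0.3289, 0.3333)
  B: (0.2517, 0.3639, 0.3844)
A

Both distributions are close to uniform, making this a harder comparison.

H(A) = 1.5849 bits
H(B) = 1.5619 bits

The distribution closer to uniform has higher entropy.
Answer: A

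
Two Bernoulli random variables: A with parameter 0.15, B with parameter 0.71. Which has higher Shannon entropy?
B

For binary distributions, entropy is maximized at p=0.5 and decreases as p moves toward 0 or 1.

H(A) = H(0.15) = 0.6098 bits
H(B) = H(0.71) = 0.8687 bits

Distribution B (p=0.71) is closer to uniform (p=0.5), so it has higher entropy.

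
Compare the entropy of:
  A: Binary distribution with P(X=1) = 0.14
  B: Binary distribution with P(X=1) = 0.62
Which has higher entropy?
B

For binary distributions, entropy is maximized at p=0.5 and decreases as p moves toward 0 or 1.

H(A) = H(0.14) = 0.5842 bits
H(B) = H(0.62) = 0.9580 bits

Distribution B (p=0.62) is closer to uniform (p=0.5), so it has higher entropy.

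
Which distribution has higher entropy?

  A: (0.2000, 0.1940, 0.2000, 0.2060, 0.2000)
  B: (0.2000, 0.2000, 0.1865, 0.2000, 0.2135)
A

Both distributions are close to uniform, making this a harder comparison.

H(A) = 2.3217 bits
H(B) = 2.3206 bits

The distribution closer to uniform has higher entropy.
Answer: A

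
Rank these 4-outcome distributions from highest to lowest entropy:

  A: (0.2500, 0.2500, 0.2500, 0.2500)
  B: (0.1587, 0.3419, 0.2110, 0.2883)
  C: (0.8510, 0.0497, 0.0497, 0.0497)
A > B > C

Key insight: Entropy is maximized by uniform distributions and minimized by concentrated distributions.

- Uniform distributions have maximum entropy log₂(4) = 2.0000 bits
- The more "peaked" or concentrated a distribution, the lower its entropy

Entropies:
  H(A) = 2.0000 bits
  H(B) = 1.9418 bits
  H(C) = 0.8435 bits

Ranking: A > B > C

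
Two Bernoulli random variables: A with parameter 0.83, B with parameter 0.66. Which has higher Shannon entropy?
B

For binary distributions, entropy is maximized at p=0.5 and decreases as p moves toward 0 or 1.

H(A) = H(0.83) = 0.6577 bits
H(B) = H(0.66) = 0.9248 bits

Distribution B (p=0.66) is closer to uniform (p=0.5), so it has higher entropy.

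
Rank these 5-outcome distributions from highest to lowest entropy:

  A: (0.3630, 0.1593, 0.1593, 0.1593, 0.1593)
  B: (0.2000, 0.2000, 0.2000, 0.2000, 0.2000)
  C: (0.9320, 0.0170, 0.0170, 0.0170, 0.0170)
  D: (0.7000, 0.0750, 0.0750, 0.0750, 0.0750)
B > A > D > C

Key insight: Entropy is maximized by uniform distributions and minimized by concentrated distributions.

Entropies:
  H(A) = 2.2191 bits
  H(B) = 2.3219 bits
  H(C) = 0.4944 bits
  H(D) = 1.4813 bits

Ranking: B > A > D > C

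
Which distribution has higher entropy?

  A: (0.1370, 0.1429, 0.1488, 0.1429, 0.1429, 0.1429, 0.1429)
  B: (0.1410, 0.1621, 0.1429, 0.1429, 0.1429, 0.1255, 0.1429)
A

Both distributions are close to uniform, making this a harder comparison.

H(A) = 2.8070 bits
H(B) = 2.8040 bits

The distribution closer to uniform has higher entropy.
Answer: A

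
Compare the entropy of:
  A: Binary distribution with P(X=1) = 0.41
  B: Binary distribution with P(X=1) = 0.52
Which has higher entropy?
B

For binary distributions, entropy is maximized at p=0.5 and decreases as p moves toward 0 or 1.

H(A) = H(0.41) = 0.9765 bits
H(B) = H(0.52) = 0.9988 bits

Distribution B (p=0.52) is closer to uniform (p=0.5), so it has higher entropy.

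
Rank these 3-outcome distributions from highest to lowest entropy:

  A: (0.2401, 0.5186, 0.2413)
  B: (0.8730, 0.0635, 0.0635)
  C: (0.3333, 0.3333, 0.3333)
C > A > B

Key insight: Entropy is maximized by uniform distributions and minimized by concentrated distributions.

- Uniform distributions have maximum entropy log₂(3) = 1.5850 bits
- The more "peaked" or concentrated a distribution, the lower its entropy

Entropies:
  H(A) = 1.4804 bits
  H(B) = 0.6762 bits
  H(C) = 1.5850 bits

Ranking: C > A > B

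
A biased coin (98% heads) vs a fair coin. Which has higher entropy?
Fair coin

The fair coin is uniform (p=0.5), maximizing binary entropy at 1 bit. The biased coin has H(0.98) ≈ 0.141 bits — its outcome is more predictable, so its entropy is lower.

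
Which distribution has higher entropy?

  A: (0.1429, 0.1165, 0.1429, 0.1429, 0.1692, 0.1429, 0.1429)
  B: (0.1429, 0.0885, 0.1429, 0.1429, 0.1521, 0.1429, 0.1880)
A

Both distributions are close to uniform, making this a harder comparison.

H(A) = 2.8003 bits
H(B) = 2.7803 bits

The distribution closer to uniform has higher entropy.
Answer: A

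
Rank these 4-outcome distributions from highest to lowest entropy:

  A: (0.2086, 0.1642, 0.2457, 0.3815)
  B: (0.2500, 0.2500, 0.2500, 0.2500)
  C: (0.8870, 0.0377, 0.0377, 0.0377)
B > A > C

Key insight: Entropy is maximized by uniform distributions and minimized by concentrated distributions.

- Uniform distributions have maximum entropy log₂(4) = 2.0000 bits
- The more "peaked" or concentrated a distribution, the lower its entropy

Entropies:
  H(A) = 1.9276 bits
  H(B) = 2.0000 bits
  H(C) = 0.6880 bits

Ranking: B > A > C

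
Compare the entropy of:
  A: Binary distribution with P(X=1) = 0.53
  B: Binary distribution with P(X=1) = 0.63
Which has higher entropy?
A

For binary distributions, entropy is maximized at p=0.5 and decreases as p moves toward 0 or 1.

H(A) = H(0.53) = 0.9974 bits
H(B) = H(0.63) = 0.9507 bits

Distribution A (p=0.53) is closer to uniform (p=0.5), so it has higher entropy.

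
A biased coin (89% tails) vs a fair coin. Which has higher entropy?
Fair coin

The fair coin is uniform (p=0.5), maximizing binary entropy at 1 bit. The biased coin has H(0.89) ≈ 0.500 bits — its outcome is more predictable, so its entropy is lower.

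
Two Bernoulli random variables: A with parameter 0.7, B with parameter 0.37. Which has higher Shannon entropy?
B

For binary distributions, entropy is maximized at p=0.5 and decreases as p moves toward 0 or 1.

H(A) = H(0.7) = 0.8813 bits
H(B) = H(0.37) = 0.9507 bits

Distribution B (p=0.37) is closer to uniform (p=0.5), so it has higher entropy.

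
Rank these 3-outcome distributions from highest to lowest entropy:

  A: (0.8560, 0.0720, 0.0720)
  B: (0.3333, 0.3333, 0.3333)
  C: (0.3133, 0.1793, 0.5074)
B > C > A

Key insight: Entropy is maximized by uniform distributions and minimized by concentrated distributions.

- Uniform distributions have maximum entropy log₂(3) = 1.5850 bits
- The more "peaked" or concentrated a distribution, the lower its entropy

Entropies:
  H(A) = 0.7386 bits
  H(B) = 1.5850 bits
  H(C) = 1.4658 bits

Ranking: B > C > A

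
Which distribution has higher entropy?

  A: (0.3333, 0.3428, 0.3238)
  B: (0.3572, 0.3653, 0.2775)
A

Both distributions are close to uniform, making this a harder comparison.

H(A) = 1.5846 bits
H(B) = 1.5745 bits

The distribution closer to uniform has higher entropy.
Answer: A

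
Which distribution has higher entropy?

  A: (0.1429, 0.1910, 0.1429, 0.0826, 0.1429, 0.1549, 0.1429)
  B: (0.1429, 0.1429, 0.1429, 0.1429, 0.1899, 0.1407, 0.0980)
B

Both distributions are close to uniform, making this a harder comparison.

H(A) = 2.7744 bits
H(B) = 2.7858 bits

The distribution closer to uniform has higher entropy.
Answer: B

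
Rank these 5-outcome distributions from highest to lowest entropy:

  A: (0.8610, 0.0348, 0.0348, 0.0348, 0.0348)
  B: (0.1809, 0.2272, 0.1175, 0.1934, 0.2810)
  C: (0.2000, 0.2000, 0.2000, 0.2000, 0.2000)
C > B > A

Key insight: Entropy is maximized by uniform distributions and minimized by concentrated distributions.

- Uniform distributions have maximum entropy log₂(5) = 2.3219 bits
- The more "peaked" or concentrated a distribution, the lower its entropy

Entropies:
  H(A) = 0.8596 bits
  H(B) = 2.2680 bits
  H(C) = 2.3219 bits

Ranking: C > B > A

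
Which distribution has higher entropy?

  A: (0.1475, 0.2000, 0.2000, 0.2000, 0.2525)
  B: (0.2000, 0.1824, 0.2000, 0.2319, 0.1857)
B

Both distributions are close to uniform, making this a harder comparison.

H(A) = 2.3018 bits
H(B) = 2.3165 bits

The distribution closer to uniform has higher entropy.
Answer: B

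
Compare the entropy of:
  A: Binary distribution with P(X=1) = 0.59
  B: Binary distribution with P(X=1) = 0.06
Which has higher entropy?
A

For binary distributions, entropy is maximized at p=0.5 and decreases as p moves toward 0 or 1.

H(A) = H(0.59) = 0.9765 bits
H(B) = H(0.06) = 0.3274 bits

Distribution A (p=0.59) is closer to uniform (p=0.5), so it has higher entropy.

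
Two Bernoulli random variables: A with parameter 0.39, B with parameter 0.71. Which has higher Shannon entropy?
A

For binary distributions, entropy is maximized at p=0.5 and decreases as p moves toward 0 or 1.

H(A) = H(0.39) = 0.9648 bits
H(B) = H(0.71) = 0.8687 bits

Distribution A (p=0.39) is closer to uniform (p=0.5), so it has higher entropy.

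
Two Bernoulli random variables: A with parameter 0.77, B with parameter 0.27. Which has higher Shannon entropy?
B

For binary distributions, entropy is maximized at p=0.5 and decreases as p moves toward 0 or 1.

H(A) = H(0.77) = 0.7780 bits
H(B) = H(0.27) = 0.8415 bits

Distribution B (p=0.27) is closer to uniform (p=0.5), so it has higher entropy.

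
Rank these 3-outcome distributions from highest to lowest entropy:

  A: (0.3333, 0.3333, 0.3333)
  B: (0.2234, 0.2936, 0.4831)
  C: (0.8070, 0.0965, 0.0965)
A > B > C

Key insight: Entropy is maximized by uniform distributions and minimized by concentrated distributions.

- Uniform distributions have maximum entropy log₂(3) = 1.5850 bits
- The more "peaked" or concentrated a distribution, the lower its entropy

Entropies:
  H(A) = 1.5850 bits
  H(B) = 1.5092 bits
  H(C) = 0.9007 bits

Ranking: A > B > C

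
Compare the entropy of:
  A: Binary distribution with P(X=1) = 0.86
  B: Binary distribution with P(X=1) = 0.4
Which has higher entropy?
B

For binary distributions, entropy is maximized at p=0.5 and decreases as p moves toward 0 or 1.

H(A) = H(0.86) = 0.5842 bits
H(B) = H(0.4) = 0.9710 bits

Distribution B (p=0.4) is closer to uniform (p=0.5), so it has higher entropy.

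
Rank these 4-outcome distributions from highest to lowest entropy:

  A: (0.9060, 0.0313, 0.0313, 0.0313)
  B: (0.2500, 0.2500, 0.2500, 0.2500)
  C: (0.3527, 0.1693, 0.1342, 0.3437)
B > C > A

Key insight: Entropy is maximized by uniform distributions and minimized by concentrated distributions.

- Uniform distributions have maximum entropy log₂(4) = 2.0000 bits
- The more "peaked" or concentrated a distribution, the lower its entropy

Entropies:
  H(A) = 0.5987 bits
  H(B) = 2.0000 bits
  H(C) = 1.8826 bits

Ranking: B > C > A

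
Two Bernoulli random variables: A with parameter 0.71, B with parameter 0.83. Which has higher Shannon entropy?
A

For binary distributions, entropy is maximized at p=0.5 and decreases as p moves toward 0 or 1.

H(A) = H(0.71) = 0.8687 bits
H(B) = H(0.83) = 0.6577 bits

Distribution A (p=0.71) is closer to uniform (p=0.5), so it has higher entropy.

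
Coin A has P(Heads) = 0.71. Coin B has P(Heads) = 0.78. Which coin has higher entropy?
A

For binary distributions, entropy is maximized at p=0.5 and decreases as p moves toward 0 or 1.

H(A) = H(0.71) = 0.8687 bits
H(B) = H(0.78) = 0.7602 bits

Distribution A (p=0.71) is closer to uniform (p=0.5), so it has higher entropy.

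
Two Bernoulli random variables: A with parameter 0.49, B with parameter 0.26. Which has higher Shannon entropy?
A

For binary distributions, entropy is maximized at p=0.5 and decreases as p moves toward 0 or 1.

H(A) = H(0.49) = 0.9997 bits
H(B) = H(0.26) = 0.8267 bits

Distribution A (p=0.49) is closer to uniform (p=0.5), so it has higher entropy.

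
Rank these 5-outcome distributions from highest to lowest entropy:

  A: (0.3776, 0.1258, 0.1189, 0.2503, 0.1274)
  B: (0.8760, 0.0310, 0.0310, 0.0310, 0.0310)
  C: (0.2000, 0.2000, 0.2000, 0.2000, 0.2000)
C > A > B

Key insight: Entropy is maximized by uniform distributions and minimized by concentrated distributions.

- Uniform distributions have maximum entropy log₂(5) = 2.3219 bits
- The more "peaked" or concentrated a distribution, the lower its entropy

Entropies:
  H(A) = 2.1510 bits
  H(B) = 0.7888 bits
  H(C) = 2.3219 bits

Ranking: C > A > B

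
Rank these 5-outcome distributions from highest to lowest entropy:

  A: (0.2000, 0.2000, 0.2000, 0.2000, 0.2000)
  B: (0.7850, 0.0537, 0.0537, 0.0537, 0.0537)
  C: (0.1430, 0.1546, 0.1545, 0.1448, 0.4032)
A > C > B

Key insight: Entropy is maximized by uniform distributions and minimized by concentrated distributions.

- Uniform distributions have maximum entropy log₂(5) = 2.3219 bits
- The more "peaked" or concentrated a distribution, the lower its entropy

Entropies:
  H(A) = 2.3219 bits
  H(B) = 1.1809 bits
  H(C) = 2.1659 bits

Ranking: A > C > B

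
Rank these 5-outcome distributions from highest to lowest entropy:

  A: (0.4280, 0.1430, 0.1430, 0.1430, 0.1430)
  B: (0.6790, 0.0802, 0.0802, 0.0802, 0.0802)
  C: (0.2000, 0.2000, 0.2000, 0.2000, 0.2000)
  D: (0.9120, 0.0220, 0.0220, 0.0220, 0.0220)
C > A > B > D

Key insight: Entropy is maximized by uniform distributions and minimized by concentrated distributions.

Entropies:
  H(A) = 2.1290 bits
  H(B) = 1.5475 bits
  H(C) = 2.3219 bits
  H(D) = 0.6058 bits

Ranking: C > A > B > D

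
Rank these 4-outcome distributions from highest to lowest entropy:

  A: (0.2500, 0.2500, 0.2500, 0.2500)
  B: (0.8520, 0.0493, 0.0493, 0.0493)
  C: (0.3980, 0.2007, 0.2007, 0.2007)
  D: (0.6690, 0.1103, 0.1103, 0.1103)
A > C > D > B

Key insight: Entropy is maximized by uniform distributions and minimized by concentrated distributions.

Entropies:
  H(A) = 2.0000 bits
  H(B) = 0.8394 bits
  H(C) = 1.9239 bits
  H(D) = 1.4406 bits

Ranking: A > C > D > B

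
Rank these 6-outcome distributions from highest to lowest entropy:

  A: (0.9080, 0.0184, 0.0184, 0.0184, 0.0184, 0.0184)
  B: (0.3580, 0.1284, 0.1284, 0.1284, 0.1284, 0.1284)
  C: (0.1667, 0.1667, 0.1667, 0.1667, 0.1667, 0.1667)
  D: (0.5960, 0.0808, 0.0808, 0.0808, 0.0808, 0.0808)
C > B > D > A

Key insight: Entropy is maximized by uniform distributions and minimized by concentrated distributions.

Entropies:
  H(A) = 0.6567 bits
  H(B) = 2.4317 bits
  H(C) = 2.5850 bits
  H(D) = 1.9113 bits

Ranking: C > B > D > A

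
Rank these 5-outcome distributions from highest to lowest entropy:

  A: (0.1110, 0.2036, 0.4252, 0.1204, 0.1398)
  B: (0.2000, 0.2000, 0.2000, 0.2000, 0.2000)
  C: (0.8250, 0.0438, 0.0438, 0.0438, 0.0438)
B > A > C

Key insight: Entropy is maximized by uniform distributions and minimized by concentrated distributions.

- Uniform distributions have maximum entropy log₂(5) = 2.3219 bits
- The more "peaked" or concentrated a distribution, the lower its entropy

Entropies:
  H(A) = 2.1087 bits
  H(B) = 2.3219 bits
  H(C) = 1.0190 bits

Ranking: B > A > C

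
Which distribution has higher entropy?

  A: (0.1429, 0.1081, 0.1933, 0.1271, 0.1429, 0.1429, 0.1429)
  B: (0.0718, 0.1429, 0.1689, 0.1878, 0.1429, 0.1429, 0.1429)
A

Both distributions are close to uniform, making this a harder comparison.

H(A) = 2.7878 bits
H(B) = 2.7636 bits

The distribution closer to uniform has higher entropy.
Answer: A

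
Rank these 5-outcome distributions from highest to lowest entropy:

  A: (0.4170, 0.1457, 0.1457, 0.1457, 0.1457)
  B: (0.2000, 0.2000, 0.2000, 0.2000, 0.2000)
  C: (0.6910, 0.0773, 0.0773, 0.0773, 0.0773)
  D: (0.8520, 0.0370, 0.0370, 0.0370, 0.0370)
B > A > C > D

Key insight: Entropy is maximized by uniform distributions and minimized by concentrated distributions.

Entropies:
  H(A) = 2.1460 bits
  H(B) = 2.3219 bits
  H(C) = 1.5100 bits
  H(D) = 0.9008 bits

Ranking: B > A > C > D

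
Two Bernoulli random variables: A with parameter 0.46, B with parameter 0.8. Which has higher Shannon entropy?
A

For binary distributions, entropy is maximized at p=0.5 and decreases as p moves toward 0 or 1.

H(A) = H(0.46) = 0.9954 bits
H(B) = H(0.8) = 0.7219 bits

Distribution A (p=0.46) is closer to uniform (p=0.5), so it has higher entropy.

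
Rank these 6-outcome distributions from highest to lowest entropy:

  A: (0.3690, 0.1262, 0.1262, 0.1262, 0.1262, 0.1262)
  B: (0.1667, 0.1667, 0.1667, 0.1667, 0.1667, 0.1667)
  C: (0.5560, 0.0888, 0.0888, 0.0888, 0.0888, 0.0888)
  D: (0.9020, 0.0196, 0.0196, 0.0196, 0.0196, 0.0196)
B > A > C > D

Key insight: Entropy is maximized by uniform distributions and minimized by concentrated distributions.

Entropies:
  H(A) = 2.4150 bits
  H(B) = 2.5850 bits
  H(C) = 2.0219 bits
  H(D) = 0.6902 bits

Ranking: B > A > C > D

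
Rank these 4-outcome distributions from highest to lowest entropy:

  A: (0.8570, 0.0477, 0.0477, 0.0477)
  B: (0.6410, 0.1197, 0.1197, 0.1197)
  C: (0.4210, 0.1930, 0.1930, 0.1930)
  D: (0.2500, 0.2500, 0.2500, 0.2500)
D > C > B > A

Key insight: Entropy is maximized by uniform distributions and minimized by concentrated distributions.

Entropies:
  H(A) = 0.8187 bits
  H(B) = 1.5109 bits
  H(C) = 1.8996 bits
  H(D) = 2.0000 bits

Ranking: D > C > B > A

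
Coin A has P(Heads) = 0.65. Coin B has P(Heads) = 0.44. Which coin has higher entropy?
B

For binary distributions, entropy is maximized at p=0.5 and decreases as p moves toward 0 or 1.

H(A) = H(0.65) = 0.9341 bits
H(B) = H(0.44) = 0.9896 bits

Distribution B (p=0.44) is closer to uniform (p=0.5), so it has higher entropy.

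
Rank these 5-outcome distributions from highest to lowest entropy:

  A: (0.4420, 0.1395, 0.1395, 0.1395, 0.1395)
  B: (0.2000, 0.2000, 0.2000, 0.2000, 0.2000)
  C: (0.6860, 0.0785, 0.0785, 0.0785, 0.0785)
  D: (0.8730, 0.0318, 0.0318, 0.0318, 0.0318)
B > A > C > D

Key insight: Entropy is maximized by uniform distributions and minimized by concentrated distributions.

Entropies:
  H(A) = 2.1063 bits
  H(B) = 2.3219 bits
  H(C) = 1.5257 bits
  H(D) = 0.8032 bits

Ranking: B > A > C > D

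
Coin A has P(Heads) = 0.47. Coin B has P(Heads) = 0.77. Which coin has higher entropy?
A

For binary distributions, entropy is maximized at p=0.5 and decreases as p moves toward 0 or 1.

H(A) = H(0.47) = 0.9974 bits
H(B) = H(0.77) = 0.7780 bits

Distribution A (p=0.47) is closer to uniform (p=0.5), so it has higher entropy.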